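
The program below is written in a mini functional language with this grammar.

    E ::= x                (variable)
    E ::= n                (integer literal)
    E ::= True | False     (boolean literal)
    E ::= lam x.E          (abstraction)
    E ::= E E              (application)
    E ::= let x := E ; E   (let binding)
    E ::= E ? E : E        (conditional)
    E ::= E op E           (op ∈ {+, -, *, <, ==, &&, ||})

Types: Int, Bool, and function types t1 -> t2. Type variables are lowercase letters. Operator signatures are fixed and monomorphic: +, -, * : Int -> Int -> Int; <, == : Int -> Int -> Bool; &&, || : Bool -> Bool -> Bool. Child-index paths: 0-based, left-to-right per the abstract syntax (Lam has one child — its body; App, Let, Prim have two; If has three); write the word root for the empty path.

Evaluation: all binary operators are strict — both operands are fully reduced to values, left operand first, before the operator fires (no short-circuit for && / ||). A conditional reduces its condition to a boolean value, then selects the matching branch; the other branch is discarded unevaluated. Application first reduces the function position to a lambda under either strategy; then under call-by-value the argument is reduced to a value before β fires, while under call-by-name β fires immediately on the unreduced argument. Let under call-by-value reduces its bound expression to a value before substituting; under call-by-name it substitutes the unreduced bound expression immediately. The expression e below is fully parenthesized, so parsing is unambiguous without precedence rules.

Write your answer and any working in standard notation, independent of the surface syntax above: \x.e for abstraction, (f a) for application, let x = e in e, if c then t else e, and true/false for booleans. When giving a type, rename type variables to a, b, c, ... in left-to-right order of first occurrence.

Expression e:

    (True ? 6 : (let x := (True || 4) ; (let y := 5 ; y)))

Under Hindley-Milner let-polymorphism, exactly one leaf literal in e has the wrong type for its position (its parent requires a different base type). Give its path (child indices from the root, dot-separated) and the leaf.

Answer: 2.0.1 : 4

Trace:
  unify Bool ~ Bool
  unify Bool ~ Bool
  unify Int ~ Bool
  FAIL: mismatch Int ~ Bool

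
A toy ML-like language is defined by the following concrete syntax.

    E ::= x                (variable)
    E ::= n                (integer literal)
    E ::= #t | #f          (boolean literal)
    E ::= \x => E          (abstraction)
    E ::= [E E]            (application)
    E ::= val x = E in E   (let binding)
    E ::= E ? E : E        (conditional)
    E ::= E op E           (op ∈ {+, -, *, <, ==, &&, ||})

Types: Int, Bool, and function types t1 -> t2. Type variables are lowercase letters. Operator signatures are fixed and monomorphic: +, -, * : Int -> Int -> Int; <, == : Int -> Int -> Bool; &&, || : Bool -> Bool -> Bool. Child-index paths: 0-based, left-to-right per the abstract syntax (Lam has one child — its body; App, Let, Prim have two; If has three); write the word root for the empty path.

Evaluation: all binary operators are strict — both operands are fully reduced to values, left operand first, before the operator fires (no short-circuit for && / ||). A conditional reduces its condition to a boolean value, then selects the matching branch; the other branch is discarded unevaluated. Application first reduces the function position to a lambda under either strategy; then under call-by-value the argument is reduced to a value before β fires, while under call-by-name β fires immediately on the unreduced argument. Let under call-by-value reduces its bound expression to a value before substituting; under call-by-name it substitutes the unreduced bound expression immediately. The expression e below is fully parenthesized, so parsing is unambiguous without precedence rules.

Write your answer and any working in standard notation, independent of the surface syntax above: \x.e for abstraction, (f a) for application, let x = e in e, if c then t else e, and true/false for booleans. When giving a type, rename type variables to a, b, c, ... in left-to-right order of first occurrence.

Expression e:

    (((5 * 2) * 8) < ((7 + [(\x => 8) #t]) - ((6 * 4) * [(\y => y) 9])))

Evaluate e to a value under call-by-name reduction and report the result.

Working:
step 0: (((5 * 2) * 8) < ((7 + ((\x.8) true)) - ((6 * 4) * ((\y.y) 9))))
step 1: [delta@0.0] ((10 * 8) < ((7 + ((\x.8) true)) - ((6 * 4) * ((\y.y) 9))))
step 2: [delta@0] (80 < ((7 + ((\x.8) true)) - ((6 * 4) * ((\y.y) 9))))
step 3: [beta@1.0.1] (80 < ((7 + 8) - ((6 * 4) * ((\y.y) 9))))
step 4: [delta@1.0] (80 < (15 - ((6 * 4) * ((\y.y) 9))))
step 5: [delta@1.1.0] (80 < (15 - (24 * ((\y.y) 9))))
step 6: [beta@1.1.1] (80 < (15 - (24 * 9)))
step 7: [delta@1.1] (80 < (15 - 216))
step 8: [delta@1] (80 < -201)
step 9: [delta@root] false

Answer: false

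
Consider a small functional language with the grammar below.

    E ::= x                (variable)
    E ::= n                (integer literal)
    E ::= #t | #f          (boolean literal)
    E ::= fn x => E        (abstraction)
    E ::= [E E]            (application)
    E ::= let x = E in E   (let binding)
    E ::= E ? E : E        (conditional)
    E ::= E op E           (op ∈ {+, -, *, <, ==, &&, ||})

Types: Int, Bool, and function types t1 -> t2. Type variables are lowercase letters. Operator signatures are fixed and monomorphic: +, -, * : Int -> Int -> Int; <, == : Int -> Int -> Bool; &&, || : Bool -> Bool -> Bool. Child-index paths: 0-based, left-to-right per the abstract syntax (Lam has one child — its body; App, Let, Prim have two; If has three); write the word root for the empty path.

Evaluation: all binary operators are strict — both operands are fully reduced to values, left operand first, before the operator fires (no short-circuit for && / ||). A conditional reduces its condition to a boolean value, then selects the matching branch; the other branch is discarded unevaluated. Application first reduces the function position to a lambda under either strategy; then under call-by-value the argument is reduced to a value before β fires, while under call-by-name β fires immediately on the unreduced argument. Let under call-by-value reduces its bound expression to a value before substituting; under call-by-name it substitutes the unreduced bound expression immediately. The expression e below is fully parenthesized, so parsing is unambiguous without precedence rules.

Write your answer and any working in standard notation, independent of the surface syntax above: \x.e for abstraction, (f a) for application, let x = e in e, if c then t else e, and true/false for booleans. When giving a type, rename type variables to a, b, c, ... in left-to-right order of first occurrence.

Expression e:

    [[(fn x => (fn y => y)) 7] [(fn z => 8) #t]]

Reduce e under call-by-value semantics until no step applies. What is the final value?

Answer: 8

Working:
step 0: (((\x.(\y.y)) 7) ((\z.8) true))
step 1: [beta@0] ((\y.y) ((\z.8) true))
step 2: [beta@1] ((\y.y) 8)
step 3: [beta@root] 8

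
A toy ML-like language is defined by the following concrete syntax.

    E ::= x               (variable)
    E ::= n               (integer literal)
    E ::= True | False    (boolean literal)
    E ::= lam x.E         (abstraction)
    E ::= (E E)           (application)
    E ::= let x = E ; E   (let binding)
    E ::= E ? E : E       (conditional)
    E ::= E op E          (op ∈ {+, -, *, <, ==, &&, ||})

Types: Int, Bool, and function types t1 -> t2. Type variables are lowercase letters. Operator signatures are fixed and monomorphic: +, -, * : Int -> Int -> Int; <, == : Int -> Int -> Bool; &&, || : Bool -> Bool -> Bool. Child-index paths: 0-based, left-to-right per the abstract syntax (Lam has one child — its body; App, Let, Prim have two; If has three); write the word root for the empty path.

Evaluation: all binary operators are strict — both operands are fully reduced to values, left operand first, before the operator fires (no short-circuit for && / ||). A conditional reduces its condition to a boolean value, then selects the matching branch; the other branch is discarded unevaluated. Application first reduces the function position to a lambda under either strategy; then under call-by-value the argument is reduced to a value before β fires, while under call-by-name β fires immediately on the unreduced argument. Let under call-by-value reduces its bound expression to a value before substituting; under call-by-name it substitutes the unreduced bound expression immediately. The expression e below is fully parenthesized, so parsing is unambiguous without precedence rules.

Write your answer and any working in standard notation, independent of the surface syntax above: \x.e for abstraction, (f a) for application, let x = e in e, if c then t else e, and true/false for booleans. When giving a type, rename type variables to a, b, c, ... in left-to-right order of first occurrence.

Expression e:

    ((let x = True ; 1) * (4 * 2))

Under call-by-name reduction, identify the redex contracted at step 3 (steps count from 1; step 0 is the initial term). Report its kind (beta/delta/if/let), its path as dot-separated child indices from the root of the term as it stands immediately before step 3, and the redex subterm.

Working:
step 0: ((let x = true in 1) * (4 * 2))
step 1: [let@0] (1 * (4 * 2))
step 2: [delta@1] (1 * 8)
step 3: [delta@root] 8

Answer: delta at root : (1 * 8)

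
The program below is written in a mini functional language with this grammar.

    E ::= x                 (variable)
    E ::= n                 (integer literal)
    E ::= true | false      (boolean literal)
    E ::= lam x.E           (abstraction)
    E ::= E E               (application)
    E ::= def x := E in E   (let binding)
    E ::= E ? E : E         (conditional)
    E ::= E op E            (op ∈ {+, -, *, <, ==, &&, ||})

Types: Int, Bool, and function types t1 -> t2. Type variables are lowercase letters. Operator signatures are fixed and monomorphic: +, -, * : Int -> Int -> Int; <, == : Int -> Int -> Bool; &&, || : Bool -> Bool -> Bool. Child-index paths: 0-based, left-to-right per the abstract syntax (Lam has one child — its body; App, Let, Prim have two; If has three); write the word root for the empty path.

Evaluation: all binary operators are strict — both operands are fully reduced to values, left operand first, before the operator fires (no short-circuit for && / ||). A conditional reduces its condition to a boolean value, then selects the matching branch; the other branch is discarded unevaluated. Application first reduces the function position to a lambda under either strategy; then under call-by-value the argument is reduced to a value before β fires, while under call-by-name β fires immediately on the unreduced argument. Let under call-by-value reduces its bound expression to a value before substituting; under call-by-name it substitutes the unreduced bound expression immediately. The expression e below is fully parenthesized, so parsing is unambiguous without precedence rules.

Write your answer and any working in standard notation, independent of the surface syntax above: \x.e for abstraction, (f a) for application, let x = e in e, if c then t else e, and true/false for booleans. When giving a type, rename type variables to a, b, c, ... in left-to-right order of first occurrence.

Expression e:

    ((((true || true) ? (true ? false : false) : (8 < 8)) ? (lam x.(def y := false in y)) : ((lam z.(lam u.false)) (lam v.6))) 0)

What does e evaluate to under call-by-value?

Working:
step 0: ((if (if (true || true) then (if true then false else false) else (8 < 8)) then (\x.(let y = false in y)) else ((\z.(\u.false)) (\v.6))) 0)
step 1: [delta@0.0.0] ((if (if true then (if true then false else false) else (8 < 8)) then (\x.(let y = false in y)) else ((\z.(\u.false)) (\v.6))) 0)
step 2: [if@0.0] ((if (if true then false else false) then (\x.(let y = false in y)) else ((\z.(\u.false)) (\v.6))) 0)
step 3: [if@0.0] ((if false then (\x.(let y = false in y)) else ((\z.(\u.false)) (\v.6))) 0)
step 4: [if@0] (((\z.(\u.false)) (\v.6)) 0)
step 5: [beta@0] ((\u.false) 0)
step 6: [beta@root] false

Answer: false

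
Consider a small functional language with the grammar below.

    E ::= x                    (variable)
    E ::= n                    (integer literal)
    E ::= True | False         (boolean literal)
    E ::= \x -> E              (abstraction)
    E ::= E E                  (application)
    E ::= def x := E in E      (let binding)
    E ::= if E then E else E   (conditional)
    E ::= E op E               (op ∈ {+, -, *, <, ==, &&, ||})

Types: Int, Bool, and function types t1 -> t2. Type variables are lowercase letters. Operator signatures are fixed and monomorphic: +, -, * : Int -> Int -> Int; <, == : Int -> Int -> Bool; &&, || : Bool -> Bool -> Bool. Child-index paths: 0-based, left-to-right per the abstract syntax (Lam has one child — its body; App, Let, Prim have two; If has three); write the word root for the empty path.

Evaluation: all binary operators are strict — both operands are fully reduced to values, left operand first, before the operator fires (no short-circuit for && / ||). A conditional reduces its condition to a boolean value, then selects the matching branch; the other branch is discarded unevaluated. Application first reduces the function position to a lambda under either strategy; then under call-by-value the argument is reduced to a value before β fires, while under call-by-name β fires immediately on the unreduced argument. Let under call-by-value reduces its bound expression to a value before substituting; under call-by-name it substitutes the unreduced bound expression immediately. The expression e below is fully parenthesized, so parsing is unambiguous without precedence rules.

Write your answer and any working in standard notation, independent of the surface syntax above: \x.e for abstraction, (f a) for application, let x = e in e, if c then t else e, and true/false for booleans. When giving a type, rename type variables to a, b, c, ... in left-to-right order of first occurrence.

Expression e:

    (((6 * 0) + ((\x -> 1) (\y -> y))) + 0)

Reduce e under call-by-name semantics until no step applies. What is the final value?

Answer: 1

Derivation:
step 0: (((6 * 0) + ((\x.1) (\y.y))) + 0)
step 1: [delta@0.0] ((0 + ((\x.1) (\y.y))) + 0)
step 2: [beta@0.1] ((0 + 1) + 0)
step 3: [delta@0] (1 + 0)
step 4: [delta@root] 1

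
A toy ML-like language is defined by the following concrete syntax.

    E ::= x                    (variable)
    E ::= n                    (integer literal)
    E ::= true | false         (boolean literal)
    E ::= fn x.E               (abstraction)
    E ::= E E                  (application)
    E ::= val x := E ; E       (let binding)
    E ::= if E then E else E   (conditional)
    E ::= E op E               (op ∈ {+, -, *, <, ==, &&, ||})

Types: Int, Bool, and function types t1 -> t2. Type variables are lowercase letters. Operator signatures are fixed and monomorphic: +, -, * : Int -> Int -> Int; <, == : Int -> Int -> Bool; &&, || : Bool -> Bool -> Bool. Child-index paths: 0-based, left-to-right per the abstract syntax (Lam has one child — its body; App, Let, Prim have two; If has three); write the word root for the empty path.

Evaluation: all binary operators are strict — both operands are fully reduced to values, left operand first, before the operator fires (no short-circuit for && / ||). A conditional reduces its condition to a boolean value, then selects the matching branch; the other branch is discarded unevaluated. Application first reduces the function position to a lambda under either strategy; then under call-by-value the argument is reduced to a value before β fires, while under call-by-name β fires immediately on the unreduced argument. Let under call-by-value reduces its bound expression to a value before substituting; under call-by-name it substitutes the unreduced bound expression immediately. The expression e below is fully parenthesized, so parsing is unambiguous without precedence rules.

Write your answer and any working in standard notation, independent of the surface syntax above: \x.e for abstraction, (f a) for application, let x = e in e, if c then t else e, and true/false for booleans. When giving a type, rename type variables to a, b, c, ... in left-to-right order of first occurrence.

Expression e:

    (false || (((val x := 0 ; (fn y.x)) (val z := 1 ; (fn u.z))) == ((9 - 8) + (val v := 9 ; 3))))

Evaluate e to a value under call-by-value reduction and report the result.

Derivation:
step 0: (false || (((let x = 0 in (\y.x)) (let z = 1 in (\u.z))) == ((9 - 8) + (let v = 9 in 3))))
step 1: [let@1.0.0] (false || (((\y.0) (let z = 1 in (\u.z))) == ((9 - 8) + (let v = 9 in 3))))
step 2: [let@1.0.1] (false || (((\y.0) (\u.1)) == ((9 - 8) + (let v = 9 in 3))))
step 3: [beta@1.0] (false || (0 == ((9 - 8) + (let v = 9 in 3))))
step 4: [delta@1.1.0] (false || (0 == (1 + (let v = 9 in 3))))
step 5: [let@1.1.1] (false || (0 == (1 + 3)))
step 6: [delta@1.1] (false || (0 == 4))
step 7: [delta@1] (false || false)
step 8: [delta@root] false

Answer: false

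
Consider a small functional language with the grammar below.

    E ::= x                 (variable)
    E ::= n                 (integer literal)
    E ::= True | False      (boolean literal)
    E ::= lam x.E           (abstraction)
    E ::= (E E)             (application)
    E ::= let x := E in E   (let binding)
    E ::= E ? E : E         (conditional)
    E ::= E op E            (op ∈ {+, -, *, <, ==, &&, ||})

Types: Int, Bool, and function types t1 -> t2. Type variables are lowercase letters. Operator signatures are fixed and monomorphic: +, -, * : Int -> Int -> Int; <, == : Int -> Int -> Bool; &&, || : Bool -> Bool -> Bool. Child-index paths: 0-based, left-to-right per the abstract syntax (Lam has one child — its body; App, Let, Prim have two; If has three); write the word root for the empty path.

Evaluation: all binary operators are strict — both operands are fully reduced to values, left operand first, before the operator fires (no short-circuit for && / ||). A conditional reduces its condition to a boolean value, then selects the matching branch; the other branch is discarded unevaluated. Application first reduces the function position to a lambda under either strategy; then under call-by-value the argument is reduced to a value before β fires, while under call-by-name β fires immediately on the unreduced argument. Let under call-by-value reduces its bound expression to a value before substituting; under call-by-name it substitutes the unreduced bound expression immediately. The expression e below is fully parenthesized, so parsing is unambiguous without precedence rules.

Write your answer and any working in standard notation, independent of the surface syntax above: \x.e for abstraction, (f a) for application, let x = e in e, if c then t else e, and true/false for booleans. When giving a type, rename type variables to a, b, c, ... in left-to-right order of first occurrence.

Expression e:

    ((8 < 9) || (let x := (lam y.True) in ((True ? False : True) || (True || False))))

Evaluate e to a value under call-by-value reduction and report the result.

Working:
step 0: ((8 < 9) || (let x = (\y.true) in ((if true then false else true) || (true || false))))
step 1: [delta@0] (true || (let x = (\y.true) in ((if true then false else true) || (true || false))))
step 2: [let@1] (true || ((if true then false else true) || (true || false)))
step 3: [if@1.0] (true || (false || (true || false)))
step 4: [delta@1.1] (true || (false || true))
step 5: [delta@1] (true || true)
step 6: [delta@root] true

Answer: true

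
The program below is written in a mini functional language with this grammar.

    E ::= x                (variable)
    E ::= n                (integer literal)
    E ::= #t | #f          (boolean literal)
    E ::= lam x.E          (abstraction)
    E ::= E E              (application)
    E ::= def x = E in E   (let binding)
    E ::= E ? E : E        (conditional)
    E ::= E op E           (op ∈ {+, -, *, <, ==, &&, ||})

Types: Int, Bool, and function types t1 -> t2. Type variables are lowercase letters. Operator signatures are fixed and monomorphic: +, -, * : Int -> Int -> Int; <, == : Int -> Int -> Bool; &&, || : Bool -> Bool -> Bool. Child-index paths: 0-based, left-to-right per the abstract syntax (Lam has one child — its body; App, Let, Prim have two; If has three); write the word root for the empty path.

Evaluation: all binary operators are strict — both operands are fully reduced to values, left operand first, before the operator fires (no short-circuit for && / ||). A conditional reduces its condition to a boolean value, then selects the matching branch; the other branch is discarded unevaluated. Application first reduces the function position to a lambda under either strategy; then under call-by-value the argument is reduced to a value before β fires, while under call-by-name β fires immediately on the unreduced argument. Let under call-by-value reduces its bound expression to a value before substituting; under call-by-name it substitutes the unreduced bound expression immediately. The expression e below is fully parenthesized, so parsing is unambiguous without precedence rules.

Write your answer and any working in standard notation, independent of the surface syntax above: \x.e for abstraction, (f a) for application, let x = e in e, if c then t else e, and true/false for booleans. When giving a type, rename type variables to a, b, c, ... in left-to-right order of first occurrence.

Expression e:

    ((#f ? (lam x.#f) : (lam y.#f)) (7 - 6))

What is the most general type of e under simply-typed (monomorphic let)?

Answer: Bool

Trace:
  unify Bool ~ Bool
\x._ : a -> Bool
\y._ : b -> Bool
  unify a -> Bool ~ b -> Bool
  unify a ~ b
  unify Bool ~ Bool
  unify Int ~ Int
  unify Int ~ Int
  unify b -> Bool ~ Int -> c
  unify b ~ Int
  unify Bool ~ c
_ _ : Bool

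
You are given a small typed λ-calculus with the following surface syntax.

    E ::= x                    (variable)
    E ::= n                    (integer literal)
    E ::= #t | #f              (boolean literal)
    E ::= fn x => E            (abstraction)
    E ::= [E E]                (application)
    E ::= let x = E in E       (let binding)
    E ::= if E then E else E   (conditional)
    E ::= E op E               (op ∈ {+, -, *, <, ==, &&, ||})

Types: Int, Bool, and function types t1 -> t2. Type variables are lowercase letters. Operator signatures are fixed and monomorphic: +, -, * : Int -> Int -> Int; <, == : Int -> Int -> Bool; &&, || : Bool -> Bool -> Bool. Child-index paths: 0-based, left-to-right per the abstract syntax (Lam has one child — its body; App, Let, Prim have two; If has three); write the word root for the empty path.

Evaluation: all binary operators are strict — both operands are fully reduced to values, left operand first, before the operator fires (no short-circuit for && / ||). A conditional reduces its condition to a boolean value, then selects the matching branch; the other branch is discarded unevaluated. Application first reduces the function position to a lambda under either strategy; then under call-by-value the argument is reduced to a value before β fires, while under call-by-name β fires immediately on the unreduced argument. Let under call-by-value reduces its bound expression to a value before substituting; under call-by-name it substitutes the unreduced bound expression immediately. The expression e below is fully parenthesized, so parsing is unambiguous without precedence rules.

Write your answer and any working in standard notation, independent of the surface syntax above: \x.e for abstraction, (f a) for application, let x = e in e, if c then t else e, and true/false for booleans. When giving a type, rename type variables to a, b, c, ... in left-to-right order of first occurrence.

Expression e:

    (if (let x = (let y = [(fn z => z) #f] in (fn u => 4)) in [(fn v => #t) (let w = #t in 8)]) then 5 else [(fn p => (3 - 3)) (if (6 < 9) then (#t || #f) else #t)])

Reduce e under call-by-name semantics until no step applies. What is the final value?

Answer: 5

Derivation:
step 0: (if (let x = (let y = ((\z.z) false) in (\u.4)) in ((\v.true) (let w = true in 8))) then 5 else ((\p.(3 - 3)) (if (6 < 9) then (true || false) else true)))
step 1: [let@0] (if ((\v.true) (let w = true in 8)) then 5 else ((\p.(3 - 3)) (if (6 < 9) then (true || false) else true)))
step 2: [beta@0] (if true then 5 else ((\p.(3 - 3)) (if (6 < 9) then (true || false) else true)))
step 3: [if@root] 5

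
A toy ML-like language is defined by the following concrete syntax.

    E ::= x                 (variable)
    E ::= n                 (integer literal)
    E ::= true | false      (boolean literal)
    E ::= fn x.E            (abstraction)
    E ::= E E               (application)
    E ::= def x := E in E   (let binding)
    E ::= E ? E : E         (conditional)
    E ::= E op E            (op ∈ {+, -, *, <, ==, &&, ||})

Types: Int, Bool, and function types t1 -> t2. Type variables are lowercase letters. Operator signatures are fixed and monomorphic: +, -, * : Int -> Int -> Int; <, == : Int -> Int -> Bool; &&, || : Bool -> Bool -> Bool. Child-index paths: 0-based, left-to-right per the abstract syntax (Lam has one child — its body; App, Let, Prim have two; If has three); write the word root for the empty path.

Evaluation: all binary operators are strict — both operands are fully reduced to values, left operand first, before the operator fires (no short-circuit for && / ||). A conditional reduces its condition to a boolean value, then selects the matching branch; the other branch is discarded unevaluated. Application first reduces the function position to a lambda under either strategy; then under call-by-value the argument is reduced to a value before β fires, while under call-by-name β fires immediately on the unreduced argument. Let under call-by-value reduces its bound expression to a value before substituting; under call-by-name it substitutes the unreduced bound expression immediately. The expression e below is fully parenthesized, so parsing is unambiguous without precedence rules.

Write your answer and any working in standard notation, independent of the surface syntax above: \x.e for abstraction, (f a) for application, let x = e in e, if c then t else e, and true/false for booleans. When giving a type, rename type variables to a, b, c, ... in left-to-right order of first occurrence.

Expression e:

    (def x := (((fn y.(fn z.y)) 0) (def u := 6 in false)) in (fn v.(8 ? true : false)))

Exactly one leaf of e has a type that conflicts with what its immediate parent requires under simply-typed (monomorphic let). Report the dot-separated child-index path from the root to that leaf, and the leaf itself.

Trace:
y : a
\z._ : b -> a
\y._ : a -> b -> a
  unify a -> b -> a ~ Int -> c
  unify a ~ Int
  unify b -> Int ~ c
_ _ : b -> Int
let u : Int
  unify b -> Int ~ Bool -> d
  unify b ~ Bool
  unify Int ~ d
_ _ : Int
let x : Int
  unify Int ~ Bool
  FAIL: mismatch Int ~ Bool

Answer: 1.0.0 : 8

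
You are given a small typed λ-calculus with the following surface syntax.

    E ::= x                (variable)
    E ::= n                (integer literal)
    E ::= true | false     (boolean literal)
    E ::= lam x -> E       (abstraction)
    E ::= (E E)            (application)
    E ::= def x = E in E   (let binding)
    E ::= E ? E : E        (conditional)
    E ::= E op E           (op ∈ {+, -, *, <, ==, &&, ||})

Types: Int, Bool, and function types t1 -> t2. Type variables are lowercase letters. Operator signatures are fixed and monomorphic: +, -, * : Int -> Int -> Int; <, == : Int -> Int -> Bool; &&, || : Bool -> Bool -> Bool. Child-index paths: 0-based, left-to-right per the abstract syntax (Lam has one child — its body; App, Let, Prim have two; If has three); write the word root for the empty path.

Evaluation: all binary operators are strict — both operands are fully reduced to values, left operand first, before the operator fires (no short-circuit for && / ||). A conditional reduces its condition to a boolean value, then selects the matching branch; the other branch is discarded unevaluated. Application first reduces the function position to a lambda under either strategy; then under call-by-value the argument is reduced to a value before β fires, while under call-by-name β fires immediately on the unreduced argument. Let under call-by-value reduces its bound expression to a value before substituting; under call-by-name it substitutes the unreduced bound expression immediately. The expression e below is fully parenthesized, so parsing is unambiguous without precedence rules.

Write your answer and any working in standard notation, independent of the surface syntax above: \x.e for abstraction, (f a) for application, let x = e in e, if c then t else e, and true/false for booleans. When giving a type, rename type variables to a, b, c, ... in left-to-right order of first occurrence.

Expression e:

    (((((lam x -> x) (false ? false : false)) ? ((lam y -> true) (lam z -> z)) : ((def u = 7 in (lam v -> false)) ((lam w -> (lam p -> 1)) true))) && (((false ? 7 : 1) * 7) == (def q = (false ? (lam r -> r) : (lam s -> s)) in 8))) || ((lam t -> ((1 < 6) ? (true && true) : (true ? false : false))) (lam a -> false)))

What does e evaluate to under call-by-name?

Trace:
step 0: (((if ((\x.x) (if false then false else false)) then ((\y.true) (\z.z)) else ((let u = 7 in (\v.false)) ((\w.(\p.1)) true))) && (((if false then 7 else 1) * 7) == (let q = (if false then (\r.r) else (\s.s)) in 8))) || ((\t.(if (1 < 6) then (true && true) else (if true then false else false))) (\a.false)))
step 1: [beta@0.0.0] (((if (if false then false else false) then ((\y.true) (\z.z)) else ((let u = 7 in (\v.false)) ((\w.(\p.1)) true))) && (((if false then 7 else 1) * 7) == (let q = (if false then (\r.r) else (\s.s)) in 8))) || ((\t.(if (1 < 6) then (true && true) else (if true then false else false))) (\a.false)))
step 2: [if@0.0.0] (((if false then ((\y.true) (\z.z)) else ((let u = 7 in (\v.false)) ((\w.(\p.1)) true))) && (((if false then 7 else 1) * 7) == (let q = (if false then (\r.r) else (\s.s)) in 8))) || ((\t.(if (1 < 6) then (true && true) else (if true then false else false))) (\a.false)))
step 3: [if@0.0] ((((let u = 7 in (\v.false)) ((\w.(\p.1)) true)) && (((if false then 7 else 1) * 7) == (let q = (if false then (\r.r) else (\s.s)) in 8))) || ((\t.(if (1 < 6) then (true && true) else (if true then false else false))) (\a.false)))
step 4: [let@0.0.0] ((((\v.false) ((\w.(\p.1)) true)) && (((if false then 7 else 1) * 7) == (let q = (if false then (\r.r) else (\s.s)) in 8))) || ((\t.(if (1 < 6) then (true && true) else (if true then false else false))) (\a.false)))
step 5: [beta@0.0] ((false && (((if false then 7 else 1) * 7) == (let q = (if false then (\r.r) else (\s.s)) in 8))) || ((\t.(if (1 < 6) then (true && true) else (if true then false else false))) (\a.false)))
step 6: [if@0.1.0.0] ((false && ((1 * 7) == (let q = (if false then (\r.r) else (\s.s)) in 8))) || ((\t.(if (1 < 6) then (true && true) else (if true then false else false))) (\a.false)))
step 7: [delta@0.1.0] ((false && (7 == (let q = (if false then (\r.r) else (\s.s)) in 8))) || ((\t.(if (1 < 6) then (true && true) else (if true then false else false))) (\a.false)))
step 8: [let@0.1.1] ((false && (7 == 8)) || ((\t.(if (1 < 6) then (true && true) else (if true then false else false))) (\a.false)))
step 9: [delta@0.1] ((false && false) || ((\t.(if (1 < 6) then (true && true) else (if true then false else false))) (\a.false)))
step 10: [delta@0] (false || ((\t.(if (1 < 6) then (true && true) else (if true then false else false))) (\a.false)))
step 11: [beta@1] (false || (if (1 < 6) then (true && true) else (if true then false else false)))
step 12: [delta@1.0] (false || (if true then (true && true) else (if true then false else false)))
step 13: [if@1] (false || (true && true))
step 14: [delta@1] (false || true)
step 15: [delta@root] true

Answer: true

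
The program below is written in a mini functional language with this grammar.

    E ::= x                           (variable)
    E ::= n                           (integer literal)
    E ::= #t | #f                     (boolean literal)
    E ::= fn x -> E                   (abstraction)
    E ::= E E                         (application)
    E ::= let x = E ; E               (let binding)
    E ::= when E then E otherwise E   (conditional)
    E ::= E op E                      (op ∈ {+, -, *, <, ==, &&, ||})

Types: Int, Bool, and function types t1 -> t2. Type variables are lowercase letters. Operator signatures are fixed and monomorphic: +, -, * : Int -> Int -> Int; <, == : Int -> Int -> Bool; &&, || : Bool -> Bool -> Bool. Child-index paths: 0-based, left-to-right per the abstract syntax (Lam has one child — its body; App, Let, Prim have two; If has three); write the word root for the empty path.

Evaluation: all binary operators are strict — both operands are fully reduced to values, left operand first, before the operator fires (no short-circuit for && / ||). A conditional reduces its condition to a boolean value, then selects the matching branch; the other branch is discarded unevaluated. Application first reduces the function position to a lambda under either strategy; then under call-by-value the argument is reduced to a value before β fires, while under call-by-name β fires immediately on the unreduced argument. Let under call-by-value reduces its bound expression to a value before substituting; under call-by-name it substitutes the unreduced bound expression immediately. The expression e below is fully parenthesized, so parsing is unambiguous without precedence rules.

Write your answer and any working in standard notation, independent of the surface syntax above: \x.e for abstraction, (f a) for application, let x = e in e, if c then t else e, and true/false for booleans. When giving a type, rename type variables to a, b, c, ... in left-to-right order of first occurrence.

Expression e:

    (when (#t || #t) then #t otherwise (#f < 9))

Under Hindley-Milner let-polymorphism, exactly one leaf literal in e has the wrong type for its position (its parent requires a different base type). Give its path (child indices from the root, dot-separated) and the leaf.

Derivation:
  unify Bool ~ Bool
  unify Bool ~ Bool
  unify Bool ~ Bool
  unify Bool ~ Int
  FAIL: mismatch Bool ~ Int

Answer: 2.0 : false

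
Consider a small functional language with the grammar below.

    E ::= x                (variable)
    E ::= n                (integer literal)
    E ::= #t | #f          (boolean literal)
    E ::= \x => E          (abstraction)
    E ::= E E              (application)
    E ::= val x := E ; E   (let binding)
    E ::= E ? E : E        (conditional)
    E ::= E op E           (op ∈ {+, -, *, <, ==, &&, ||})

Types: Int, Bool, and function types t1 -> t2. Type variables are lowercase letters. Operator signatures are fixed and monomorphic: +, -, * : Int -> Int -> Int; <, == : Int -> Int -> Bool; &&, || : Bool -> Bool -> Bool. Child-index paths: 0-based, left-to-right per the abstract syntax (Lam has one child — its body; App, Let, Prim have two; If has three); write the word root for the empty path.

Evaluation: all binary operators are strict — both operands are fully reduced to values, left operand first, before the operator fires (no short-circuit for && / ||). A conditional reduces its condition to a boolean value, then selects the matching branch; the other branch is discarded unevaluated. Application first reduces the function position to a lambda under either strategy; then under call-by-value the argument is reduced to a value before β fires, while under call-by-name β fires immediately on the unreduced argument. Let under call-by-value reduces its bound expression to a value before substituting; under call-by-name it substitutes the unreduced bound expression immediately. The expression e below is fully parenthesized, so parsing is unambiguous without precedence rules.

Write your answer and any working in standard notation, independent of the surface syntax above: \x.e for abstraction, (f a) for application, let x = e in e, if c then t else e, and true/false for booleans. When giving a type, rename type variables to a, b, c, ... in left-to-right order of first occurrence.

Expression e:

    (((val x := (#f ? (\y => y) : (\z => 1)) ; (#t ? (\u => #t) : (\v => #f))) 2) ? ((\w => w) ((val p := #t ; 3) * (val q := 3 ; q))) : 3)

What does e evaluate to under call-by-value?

Working:
step 0: (if ((let x = (if false then (\y.y) else (\z.1)) in (if true then (\u.true) else (\v.false))) 2) then ((\w.w) ((let p = true in 3) * (let q = 3 in q))) else 3)
step 1: [if@0.0.0] (if ((let x = (\z.1) in (if true then (\u.true) else (\v.false))) 2) then ((\w.w) ((let p = true in 3) * (let q = 3 in q))) else 3)
step 2: [let@0.0] (if ((if true then (\u.true) else (\v.false)) 2) then ((\w.w) ((let p = true in 3) * (let q = 3 in q))) else 3)
step 3: [if@0.0] (if ((\u.true) 2) then ((\w.w) ((let p = true in 3) * (let q = 3 in q))) else 3)
step 4: [beta@0] (if true then ((\w.w) ((let p = true in 3) * (let q = 3 in q))) else 3)
step 5: [if@root] ((\w.w) ((let p = true in 3) * (let q = 3 in q)))
step 6: [let@1.0] ((\w.w) (3 * (let q = 3 in q)))
step 7: [let@1.1] ((\w.w) (3 * 3))
step 8: [delta@1] ((\w.w) 9)
step 9: [beta@root] 9

Answer: 9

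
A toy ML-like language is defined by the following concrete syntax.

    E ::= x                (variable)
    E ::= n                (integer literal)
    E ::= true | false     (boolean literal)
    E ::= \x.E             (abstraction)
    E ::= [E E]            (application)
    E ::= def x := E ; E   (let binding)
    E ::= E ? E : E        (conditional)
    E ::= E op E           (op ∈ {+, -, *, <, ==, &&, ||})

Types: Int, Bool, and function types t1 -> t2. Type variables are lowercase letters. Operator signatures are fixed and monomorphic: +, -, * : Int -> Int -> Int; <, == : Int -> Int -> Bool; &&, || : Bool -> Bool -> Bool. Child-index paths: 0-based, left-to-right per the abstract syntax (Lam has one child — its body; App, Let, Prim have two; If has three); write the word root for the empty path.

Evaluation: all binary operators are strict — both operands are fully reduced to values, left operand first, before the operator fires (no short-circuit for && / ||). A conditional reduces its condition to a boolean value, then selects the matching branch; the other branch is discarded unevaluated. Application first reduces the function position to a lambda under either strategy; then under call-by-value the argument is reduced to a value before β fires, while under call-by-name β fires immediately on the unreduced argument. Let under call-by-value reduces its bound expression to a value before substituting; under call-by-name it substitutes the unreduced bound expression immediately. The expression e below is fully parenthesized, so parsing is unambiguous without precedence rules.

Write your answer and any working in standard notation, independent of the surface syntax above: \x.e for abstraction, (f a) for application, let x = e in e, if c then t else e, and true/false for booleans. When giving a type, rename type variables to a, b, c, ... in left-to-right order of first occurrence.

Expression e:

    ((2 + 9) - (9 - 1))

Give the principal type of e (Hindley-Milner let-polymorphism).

Answer: Int

Trace:
  unify Int ~ Int
  unify Int ~ Int
  unify Int ~ Int
  unify Int ~ Int
  unify Int ~ Int
  unify Int ~ Int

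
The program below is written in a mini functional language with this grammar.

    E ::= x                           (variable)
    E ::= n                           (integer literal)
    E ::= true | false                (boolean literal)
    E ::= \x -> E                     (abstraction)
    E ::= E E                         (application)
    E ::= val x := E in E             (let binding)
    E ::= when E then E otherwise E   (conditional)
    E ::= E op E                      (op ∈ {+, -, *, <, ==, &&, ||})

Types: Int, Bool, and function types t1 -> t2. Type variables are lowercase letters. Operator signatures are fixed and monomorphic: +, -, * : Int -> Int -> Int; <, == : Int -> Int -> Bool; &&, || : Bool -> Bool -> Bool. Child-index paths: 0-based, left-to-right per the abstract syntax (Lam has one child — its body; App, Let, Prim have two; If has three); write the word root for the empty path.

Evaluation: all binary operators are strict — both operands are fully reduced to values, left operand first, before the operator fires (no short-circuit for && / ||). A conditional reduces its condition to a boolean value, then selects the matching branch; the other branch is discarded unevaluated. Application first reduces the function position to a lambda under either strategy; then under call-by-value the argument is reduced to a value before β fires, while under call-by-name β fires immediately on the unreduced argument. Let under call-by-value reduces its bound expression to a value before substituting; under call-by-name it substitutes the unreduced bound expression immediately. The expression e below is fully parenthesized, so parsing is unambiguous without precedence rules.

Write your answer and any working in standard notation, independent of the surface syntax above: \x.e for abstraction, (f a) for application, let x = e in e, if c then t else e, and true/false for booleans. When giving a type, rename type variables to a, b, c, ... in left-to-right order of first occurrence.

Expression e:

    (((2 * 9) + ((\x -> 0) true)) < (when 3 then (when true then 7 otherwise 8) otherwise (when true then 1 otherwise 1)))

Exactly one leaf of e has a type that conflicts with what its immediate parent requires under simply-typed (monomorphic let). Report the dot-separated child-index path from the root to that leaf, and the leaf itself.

Answer: 1.0 : 3

Working:
  unify Int ~ Int
  unify Int ~ Int
  unify Int ~ Int
\x._ : a -> Int
  unify a -> Int ~ Bool -> b
  unify a ~ Bool
  unify Int ~ b
_ _ : Int
  unify Int ~ Int
  unify Int ~ Int
  unify Int ~ Bool
  FAIL: mismatch Int ~ Bool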